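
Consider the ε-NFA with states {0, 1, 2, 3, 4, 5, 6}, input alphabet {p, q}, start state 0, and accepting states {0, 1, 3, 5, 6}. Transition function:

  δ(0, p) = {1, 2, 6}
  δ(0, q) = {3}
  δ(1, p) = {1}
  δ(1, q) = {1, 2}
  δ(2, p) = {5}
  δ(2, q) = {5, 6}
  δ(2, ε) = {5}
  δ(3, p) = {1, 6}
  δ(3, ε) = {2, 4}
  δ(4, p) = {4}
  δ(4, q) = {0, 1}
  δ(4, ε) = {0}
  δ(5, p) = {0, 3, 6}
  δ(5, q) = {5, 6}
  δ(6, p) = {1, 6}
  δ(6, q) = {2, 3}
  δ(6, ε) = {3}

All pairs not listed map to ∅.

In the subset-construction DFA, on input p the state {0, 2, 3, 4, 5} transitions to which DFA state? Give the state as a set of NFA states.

{0, 1, 2, 3, 4, 5, 6}

δ(0,p) = {1, 2, 6}; δ(2,p) = {5}; δ(3,p) = {1, 6}; δ(4,p) = {4}; δ(5,p) = {0, 3, 6}.
Union: {0, 1, 2, 3, 4, 5, 6}.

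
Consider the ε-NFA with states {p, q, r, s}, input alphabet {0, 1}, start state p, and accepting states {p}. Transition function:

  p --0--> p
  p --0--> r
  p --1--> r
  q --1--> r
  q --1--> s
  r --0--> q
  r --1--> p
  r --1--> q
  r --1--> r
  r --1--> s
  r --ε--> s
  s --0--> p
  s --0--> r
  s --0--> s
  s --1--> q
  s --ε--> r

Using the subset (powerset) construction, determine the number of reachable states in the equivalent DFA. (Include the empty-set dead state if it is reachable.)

4

Start state of the DFA: {p} (ε-closure of the NFA start).
{p} --0--> {p, r, s}  [new]
{p} --1--> {r, s}  [new]
{p, r, s} --0--> {p, q, r, s}  [new]
{p, r, s} --1--> {p, q, r, s}  [seen]
{r, s} --0--> {p, q, r, s}  [seen]
{r, s} --1--> {p, q, r, s}  [seen]
{p, q, r, s} --0--> {p, q, r, s}  [seen]
{p, q, r, s} --1--> {p, q, r, s}  [seen]
Reachable DFA states: {p}, {p, r, s}, {r, s}, {p, q, r, s}.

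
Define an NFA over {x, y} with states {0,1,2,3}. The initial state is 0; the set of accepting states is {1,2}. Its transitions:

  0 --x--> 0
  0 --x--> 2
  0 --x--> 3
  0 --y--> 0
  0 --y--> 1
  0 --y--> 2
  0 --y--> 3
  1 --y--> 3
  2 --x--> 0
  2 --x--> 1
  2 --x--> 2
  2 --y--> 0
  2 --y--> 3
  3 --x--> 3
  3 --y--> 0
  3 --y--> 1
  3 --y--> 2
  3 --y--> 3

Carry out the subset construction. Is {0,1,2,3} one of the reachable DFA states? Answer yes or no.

yes

Start state of the DFA: {0}.
{0} --x--> {0,2,3}  [new]
{0} --y--> {0,1,2,3}  [new]
{0,2,3} --x--> {0,1,2,3}  [seen]
{0,2,3} --y--> {0,1,2,3}  [seen]
{0,1,2,3} --x--> {0,1,2,3}  [seen]
{0,1,2,3} --y--> {0,1,2,3}  [seen]
Reachable DFA states: {0}, {0,2,3}, {0,1,2,3}.
{0,1,2,3} is among them.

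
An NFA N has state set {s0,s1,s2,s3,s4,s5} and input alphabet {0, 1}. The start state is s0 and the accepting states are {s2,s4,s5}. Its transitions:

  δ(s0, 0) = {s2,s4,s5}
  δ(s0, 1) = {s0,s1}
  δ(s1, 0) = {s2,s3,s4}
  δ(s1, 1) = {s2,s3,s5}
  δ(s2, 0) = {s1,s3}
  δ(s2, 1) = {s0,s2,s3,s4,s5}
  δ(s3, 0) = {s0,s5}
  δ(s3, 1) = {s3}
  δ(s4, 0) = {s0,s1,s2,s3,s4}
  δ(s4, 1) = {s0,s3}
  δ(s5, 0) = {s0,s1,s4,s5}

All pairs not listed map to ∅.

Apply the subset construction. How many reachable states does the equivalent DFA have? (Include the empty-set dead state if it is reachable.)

7

Start state of the DFA: {s0}.
{s0} --0--> {s2,s4,s5}  [new]
{s0} --1--> {s0,s1}  [new]
{s2,s4,s5} --0--> {s0,s1,s2,s3,s4,s5}  [new]
{s2,s4,s5} --1--> {s0,s2,s3,s4,s5}  [new]
{s0,s1} --0--> {s2,s3,s4,s5}  [new]
{s0,s1} --1--> {s0,s1,s2,s3,s5}  [new]
{s0,s1,s2,s3,s4,s5} --0--> {s0,s1,s2,s3,s4,s5}  [seen]
{s0,s1,s2,s3,s4,s5} --1--> {s0,s1,s2,s3,s4,s5}  [seen]
{s0,s2,s3,s4,s5} --0--> {s0,s1,s2,s3,s4,s5}  [seen]
{s0,s2,s3,s4,s5} --1--> {s0,s1,s2,s3,s4,s5}  [seen]
{s2,s3,s4,s5} --0--> {s0,s1,s2,s3,s4,s5}  [seen]
{s2,s3,s4,s5} --1--> {s0,s2,s3,s4,s5}  [seen]
{s0,s1,s2,s3,s5} --0--> {s0,s1,s2,s3,s4,s5}  [seen]
{s0,s1,s2,s3,s5} --1--> {s0,s1,s2,s3,s4,s5}  [seen]
Reachable DFA states: {s0}, {s2,s4,s5}, {s0,s1}, {s0,s1,s2,s3,s4,s5}, {s0,s2,s3,s4,s5}, {s2,s3,s4,s5}, {s0,s1,s2,s3,s5}.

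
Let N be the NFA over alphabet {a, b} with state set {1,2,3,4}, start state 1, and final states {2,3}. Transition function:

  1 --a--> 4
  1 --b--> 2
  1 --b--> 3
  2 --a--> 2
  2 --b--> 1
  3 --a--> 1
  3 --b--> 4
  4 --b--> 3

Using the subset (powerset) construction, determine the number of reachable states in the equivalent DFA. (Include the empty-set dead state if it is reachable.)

Start state of the DFA: {1}.
{1} --a--> {4}  [new]
{1} --b--> {2,3}  [new]
{4} --a--> ∅  [new]
{4} --b--> {3}  [new]
{2,3} --a--> {1,2}  [new]
{2,3} --b--> {1,4}  [new]
∅ --a--> ∅  [seen]
∅ --b--> ∅  [seen]
{3} --a--> {1}  [seen]
{3} --b--> {4}  [seen]
{1,2} --a--> {2,4}  [new]
{1,2} --b--> {1,2,3}  [new]
{1,4} --a--> {4}  [seen]
{1,4} --b--> {2,3}  [seen]
{2,4} --a--> {2}  [new]
{2,4} --b--> {1,3}  [new]
{1,2,3} --a--> {1,2,4}  [new]
{1,2,3} --b--> {1,2,3,4}  [new]
{2} --a--> {2}  [seen]
{2} --b--> {1}  [seen]
{1,3} --a--> {1,4}  [seen]
{1,3} --b--> {2,3,4}  [new]
{1,2,4} --a--> {2,4}  [seen]
{1,2,4} --b--> {1,2,3}  [seen]
{1,2,3,4} --a--> {1,2,4}  [seen]
{1,2,3,4} --b--> {1,2,3,4}  [seen]
{2,3,4} --a--> {1,2}  [seen]
{2,3,4} --b--> {1,3,4}  [new]
{1,3,4} --a--> {1,4}  [seen]
{1,3,4} --b--> {2,3,4}  [seen]
Reachable DFA states: {1}, {4}, {2,3}, ∅, {3}, {1,2}, {1,4}, {2,4}, {1,2,3}, {2}, {1,3}, {1,2,4}, {1,2,3,4}, {2,3,4}, {1,3,4}.

15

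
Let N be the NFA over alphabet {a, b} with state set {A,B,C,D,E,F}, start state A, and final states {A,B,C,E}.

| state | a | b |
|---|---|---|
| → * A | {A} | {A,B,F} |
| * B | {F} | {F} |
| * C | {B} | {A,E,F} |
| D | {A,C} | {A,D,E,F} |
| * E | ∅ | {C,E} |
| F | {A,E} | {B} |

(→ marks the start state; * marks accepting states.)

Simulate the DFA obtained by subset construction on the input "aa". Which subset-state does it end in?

{A}

Start: {A}.
δ(A,a) = {A}.
Union: {A}.
After a: {A}.
δ(A,a) = {A}.
Union: {A}.
After a: {A}.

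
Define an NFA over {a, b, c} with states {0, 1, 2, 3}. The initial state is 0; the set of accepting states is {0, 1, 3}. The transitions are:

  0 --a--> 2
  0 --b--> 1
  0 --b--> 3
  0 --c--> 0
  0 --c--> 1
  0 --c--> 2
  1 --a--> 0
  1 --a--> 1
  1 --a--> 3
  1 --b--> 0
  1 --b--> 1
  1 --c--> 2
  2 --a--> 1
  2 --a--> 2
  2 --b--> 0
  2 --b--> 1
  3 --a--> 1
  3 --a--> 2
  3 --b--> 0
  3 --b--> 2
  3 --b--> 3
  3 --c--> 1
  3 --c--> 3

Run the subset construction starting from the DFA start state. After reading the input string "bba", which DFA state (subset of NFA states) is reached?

{0, 1, 2, 3}

Start: {0}.
δ(0,b) = {1, 3}.
Union: {1, 3}.
After b: {1, 3}.
δ(1,b) = {0, 1}; δ(3,b) = {0, 2, 3}.
Union: {0, 1, 2, 3}.
After b: {0, 1, 2, 3}.
δ(0,a) = {2}; δ(1,a) = {0, 1, 3}; δ(2,a) = {1, 2}; δ(3,a) = {1, 2}.
Union: {0, 1, 2, 3}.
After a: {0, 1, 2, 3}.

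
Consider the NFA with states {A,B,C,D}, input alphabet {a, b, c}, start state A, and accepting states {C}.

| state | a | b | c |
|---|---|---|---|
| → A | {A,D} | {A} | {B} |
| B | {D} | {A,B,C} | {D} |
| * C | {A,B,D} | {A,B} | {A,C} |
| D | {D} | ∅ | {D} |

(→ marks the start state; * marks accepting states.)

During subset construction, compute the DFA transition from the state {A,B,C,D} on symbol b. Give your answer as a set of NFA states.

{A,B,C}

δ(A,b) = {A}; δ(B,b) = {A,B,C}; δ(C,b) = {A,B}; δ(D,b) = ∅.
Union: {A,B,C}.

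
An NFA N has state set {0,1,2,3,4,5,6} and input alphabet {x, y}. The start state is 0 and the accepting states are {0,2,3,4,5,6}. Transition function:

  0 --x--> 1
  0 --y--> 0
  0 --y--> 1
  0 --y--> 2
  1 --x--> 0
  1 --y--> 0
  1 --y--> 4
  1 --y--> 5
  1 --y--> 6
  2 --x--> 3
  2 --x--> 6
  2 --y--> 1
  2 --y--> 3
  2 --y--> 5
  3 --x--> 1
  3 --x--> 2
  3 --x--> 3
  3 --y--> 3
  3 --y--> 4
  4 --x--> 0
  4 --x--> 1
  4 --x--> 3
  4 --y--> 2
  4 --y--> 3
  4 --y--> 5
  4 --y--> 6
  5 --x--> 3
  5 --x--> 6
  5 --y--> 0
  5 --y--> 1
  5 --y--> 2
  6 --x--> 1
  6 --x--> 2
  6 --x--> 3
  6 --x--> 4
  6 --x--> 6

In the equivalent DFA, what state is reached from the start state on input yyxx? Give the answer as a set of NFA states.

{0,1,2,3,4,6}

Start: {0}.
δ(0,y) = {0,1,2}.
Union: {0,1,2}.
After y: {0,1,2}.
δ(0,y) = {0,1,2}; δ(1,y) = {0,4,5,6}; δ(2,y) = {1,3,5}.
Union: {0,1,2,3,4,5,6}.
After y: {0,1,2,3,4,5,6}.
δ(0,x) = {1}; δ(1,x) = {0}; δ(2,x) = {3,6}; δ(3,x) = {1,2,3}; δ(4,x) = {0,1,3}; δ(5,x) = {3,6}; δ(6,x) = {1,2,3,4,6}.
Union: {0,1,2,3,4,6}.
After x: {0,1,2,3,4,6}.
δ(0,x) = {1}; δ(1,x) = {0}; δ(2,x) = {3,6}; δ(3,x) = {1,2,3}; δ(4,x) = {0,1,3}; δ(6,x) = {1,2,3,4,6}.
Union: {0,1,2,3,4,6}.
After x: {0,1,2,3,4,6}.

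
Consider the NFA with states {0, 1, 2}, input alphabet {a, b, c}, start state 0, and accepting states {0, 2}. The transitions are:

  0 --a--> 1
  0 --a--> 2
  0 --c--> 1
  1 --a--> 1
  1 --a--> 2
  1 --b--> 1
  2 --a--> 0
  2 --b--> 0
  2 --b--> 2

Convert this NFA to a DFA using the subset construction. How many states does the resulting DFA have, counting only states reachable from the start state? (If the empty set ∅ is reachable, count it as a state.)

Start state of the DFA: {0}.
{0} --a--> {1, 2}  [new]
{0} --b--> ∅  [new]
{0} --c--> {1}  [new]
{1, 2} --a--> {0, 1, 2}  [new]
{1, 2} --b--> {0, 1, 2}  [seen]
{1, 2} --c--> ∅  [seen]
∅ --a--> ∅  [seen]
∅ --b--> ∅  [seen]
∅ --c--> ∅  [seen]
{1} --a--> {1, 2}  [seen]
{1} --b--> {1}  [seen]
{1} --c--> ∅  [seen]
{0, 1, 2} --a--> {0, 1, 2}  [seen]
{0, 1, 2} --b--> {0, 1, 2}  [seen]
{0, 1, 2} --c--> {1}  [seen]
Reachable DFA states: {0}, {1, 2}, ∅, {1}, {0, 1, 2}.

5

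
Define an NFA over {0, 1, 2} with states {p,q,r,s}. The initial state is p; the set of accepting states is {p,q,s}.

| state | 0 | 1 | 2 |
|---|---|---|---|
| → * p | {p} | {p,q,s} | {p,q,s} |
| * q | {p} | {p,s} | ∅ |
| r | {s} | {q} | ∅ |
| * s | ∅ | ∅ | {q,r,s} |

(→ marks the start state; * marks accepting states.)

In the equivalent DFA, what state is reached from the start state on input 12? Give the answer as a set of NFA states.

Start: {p}.
δ(p,1) = {p,q,s}.
Union: {p,q,s}.
After 1: {p,q,s}.
δ(p,2) = {p,q,s}; δ(q,2) = ∅; δ(s,2) = {q,r,s}.
Union: {p,q,r,s}.
After 2: {p,q,r,s}.

{p,q,r,s}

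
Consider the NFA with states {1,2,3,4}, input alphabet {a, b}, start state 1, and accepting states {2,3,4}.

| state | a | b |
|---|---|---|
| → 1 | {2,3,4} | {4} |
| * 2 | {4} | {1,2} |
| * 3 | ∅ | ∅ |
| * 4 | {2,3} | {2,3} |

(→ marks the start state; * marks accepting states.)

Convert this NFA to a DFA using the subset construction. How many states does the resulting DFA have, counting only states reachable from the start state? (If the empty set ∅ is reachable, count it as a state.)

8

Start state of the DFA: {1}.
{1} --a--> {2,3,4}  [new]
{1} --b--> {4}  [new]
{2,3,4} --a--> {2,3,4}  [seen]
{2,3,4} --b--> {1,2,3}  [new]
{4} --a--> {2,3}  [new]
{4} --b--> {2,3}  [seen]
{1,2,3} --a--> {2,3,4}  [seen]
{1,2,3} --b--> {1,2,4}  [new]
{2,3} --a--> {4}  [seen]
{2,3} --b--> {1,2}  [new]
{1,2,4} --a--> {2,3,4}  [seen]
{1,2,4} --b--> {1,2,3,4}  [new]
{1,2} --a--> {2,3,4}  [seen]
{1,2} --b--> {1,2,4}  [seen]
{1,2,3,4} --a--> {2,3,4}  [seen]
{1,2,3,4} --b--> {1,2,3,4}  [seen]
Reachable DFA states: {1}, {2,3,4}, {4}, {1,2,3}, {2,3}, {1,2,4}, {1,2}, {1,2,3,4}.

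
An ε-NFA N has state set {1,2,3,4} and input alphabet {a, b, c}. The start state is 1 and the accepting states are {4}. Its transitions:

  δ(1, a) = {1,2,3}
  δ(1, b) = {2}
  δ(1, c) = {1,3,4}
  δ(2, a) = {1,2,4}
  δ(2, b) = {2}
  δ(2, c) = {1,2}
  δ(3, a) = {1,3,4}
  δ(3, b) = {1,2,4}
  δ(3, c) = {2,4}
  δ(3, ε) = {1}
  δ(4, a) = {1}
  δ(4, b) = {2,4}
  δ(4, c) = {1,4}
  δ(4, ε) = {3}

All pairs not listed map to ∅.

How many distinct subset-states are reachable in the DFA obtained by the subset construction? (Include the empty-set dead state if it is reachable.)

Start state of the DFA: {1} (ε-closure of the NFA start).
{1} --a--> {1,2,3}  [new]
{1} --b--> {2}  [new]
{1} --c--> {1,3,4}  [new]
{1,2,3} --a--> {1,2,3,4}  [new]
{1,2,3} --b--> {1,2,3,4}  [seen]
{1,2,3} --c--> {1,2,3,4}  [seen]
{2} --a--> {1,2,3,4}  [seen]
{2} --b--> {2}  [seen]
{2} --c--> {1,2}  [new]
{1,3,4} --a--> {1,2,3,4}  [seen]
{1,3,4} --b--> {1,2,3,4}  [seen]
{1,3,4} --c--> {1,2,3,4}  [seen]
{1,2,3,4} --a--> {1,2,3,4}  [seen]
{1,2,3,4} --b--> {1,2,3,4}  [seen]
{1,2,3,4} --c--> {1,2,3,4}  [seen]
{1,2} --a--> {1,2,3,4}  [seen]
{1,2} --b--> {2}  [seen]
{1,2} --c--> {1,2,3,4}  [seen]
Reachable DFA states: {1}, {1,2,3}, {2}, {1,3,4}, {1,2,3,4}, {1,2}.

6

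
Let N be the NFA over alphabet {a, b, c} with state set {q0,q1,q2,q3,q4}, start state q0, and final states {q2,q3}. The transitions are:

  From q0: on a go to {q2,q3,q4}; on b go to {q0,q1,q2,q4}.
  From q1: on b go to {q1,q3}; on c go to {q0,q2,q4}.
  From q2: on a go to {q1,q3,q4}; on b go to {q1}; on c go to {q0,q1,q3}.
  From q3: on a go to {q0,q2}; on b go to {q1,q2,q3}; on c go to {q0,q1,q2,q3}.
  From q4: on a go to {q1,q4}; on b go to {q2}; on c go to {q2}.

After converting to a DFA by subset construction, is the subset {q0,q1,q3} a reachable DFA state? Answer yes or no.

no

Start state of the DFA: {q0}.
{q0} --a--> {q2,q3,q4}  [new]
{q0} --b--> {q0,q1,q2,q4}  [new]
{q0} --c--> ∅  [new]
{q2,q3,q4} --a--> {q0,q1,q2,q3,q4}  [new]
{q2,q3,q4} --b--> {q1,q2,q3}  [new]
{q2,q3,q4} --c--> {q0,q1,q2,q3}  [new]
{q0,q1,q2,q4} --a--> {q1,q2,q3,q4}  [new]
{q0,q1,q2,q4} --b--> {q0,q1,q2,q3,q4}  [seen]
{q0,q1,q2,q4} --c--> {q0,q1,q2,q3,q4}  [seen]
∅ --a--> ∅  [seen]
∅ --b--> ∅  [seen]
∅ --c--> ∅  [seen]
{q0,q1,q2,q3,q4} --a--> {q0,q1,q2,q3,q4}  [seen]
{q0,q1,q2,q3,q4} --b--> {q0,q1,q2,q3,q4}  [seen]
{q0,q1,q2,q3,q4} --c--> {q0,q1,q2,q3,q4}  [seen]
{q1,q2,q3} --a--> {q0,q1,q2,q3,q4}  [seen]
{q1,q2,q3} --b--> {q1,q2,q3}  [seen]
{q1,q2,q3} --c--> {q0,q1,q2,q3,q4}  [seen]
{q0,q1,q2,q3} --a--> {q0,q1,q2,q3,q4}  [seen]
{q0,q1,q2,q3} --b--> {q0,q1,q2,q3,q4}  [seen]
{q0,q1,q2,q3} --c--> {q0,q1,q2,q3,q4}  [seen]
{q1,q2,q3,q4} --a--> {q0,q1,q2,q3,q4}  [seen]
{q1,q2,q3,q4} --b--> {q1,q2,q3}  [seen]
{q1,q2,q3,q4} --c--> {q0,q1,q2,q3,q4}  [seen]
Reachable DFA states: {q0}, {q2,q3,q4}, {q0,q1,q2,q4}, ∅, {q0,q1,q2,q3,q4}, {q1,q2,q3}, {q0,q1,q2,q3}, {q1,q2,q3,q4}.
{q0,q1,q3} is not among them.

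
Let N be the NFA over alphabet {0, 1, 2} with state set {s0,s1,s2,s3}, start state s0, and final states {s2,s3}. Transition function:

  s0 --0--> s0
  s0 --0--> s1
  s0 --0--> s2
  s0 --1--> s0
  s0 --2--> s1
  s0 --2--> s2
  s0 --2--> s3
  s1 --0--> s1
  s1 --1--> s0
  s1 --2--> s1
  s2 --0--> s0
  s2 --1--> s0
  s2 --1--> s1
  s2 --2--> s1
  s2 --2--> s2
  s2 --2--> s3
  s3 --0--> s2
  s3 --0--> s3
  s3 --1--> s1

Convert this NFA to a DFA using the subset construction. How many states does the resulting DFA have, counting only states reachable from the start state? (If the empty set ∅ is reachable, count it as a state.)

Start state of the DFA: {s0}.
{s0} --0--> {s0,s1,s2}  [new]
{s0} --1--> {s0}  [seen]
{s0} --2--> {s1,s2,s3}  [new]
{s0,s1,s2} --0--> {s0,s1,s2}  [seen]
{s0,s1,s2} --1--> {s0,s1}  [new]
{s0,s1,s2} --2--> {s1,s2,s3}  [seen]
{s1,s2,s3} --0--> {s0,s1,s2,s3}  [new]
{s1,s2,s3} --1--> {s0,s1}  [seen]
{s1,s2,s3} --2--> {s1,s2,s3}  [seen]
{s0,s1} --0--> {s0,s1,s2}  [seen]
{s0,s1} --1--> {s0}  [seen]
{s0,s1} --2--> {s1,s2,s3}  [seen]
{s0,s1,s2,s3} --0--> {s0,s1,s2,s3}  [seen]
{s0,s1,s2,s3} --1--> {s0,s1}  [seen]
{s0,s1,s2,s3} --2--> {s1,s2,s3}  [seen]
Reachable DFA states: {s0}, {s0,s1,s2}, {s1,s2,s3}, {s0,s1}, {s0,s1,s2,s3}.

5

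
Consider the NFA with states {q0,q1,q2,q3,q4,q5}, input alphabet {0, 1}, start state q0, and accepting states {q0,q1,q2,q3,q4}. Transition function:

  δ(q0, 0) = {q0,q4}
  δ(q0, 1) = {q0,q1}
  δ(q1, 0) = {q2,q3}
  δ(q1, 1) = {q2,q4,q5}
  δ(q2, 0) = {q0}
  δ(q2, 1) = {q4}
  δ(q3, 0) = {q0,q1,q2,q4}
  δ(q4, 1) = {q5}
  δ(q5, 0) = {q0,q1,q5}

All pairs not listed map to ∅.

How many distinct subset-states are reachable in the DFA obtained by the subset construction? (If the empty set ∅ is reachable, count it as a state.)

Start state of the DFA: {q0}.
{q0} --0--> {q0,q4}  [new]
{q0} --1--> {q0,q1}  [new]
{q0,q4} --0--> {q0,q4}  [seen]
{q0,q4} --1--> {q0,q1,q5}  [new]
{q0,q1} --0--> {q0,q2,q3,q4}  [new]
{q0,q1} --1--> {q0,q1,q2,q4,q5}  [new]
{q0,q1,q5} --0--> {q0,q1,q2,q3,q4,q5}  [new]
{q0,q1,q5} --1--> {q0,q1,q2,q4,q5}  [seen]
{q0,q2,q3,q4} --0--> {q0,q1,q2,q4}  [new]
{q0,q2,q3,q4} --1--> {q0,q1,q4,q5}  [new]
{q0,q1,q2,q4,q5} --0--> {q0,q1,q2,q3,q4,q5}  [seen]
{q0,q1,q2,q4,q5} --1--> {q0,q1,q2,q4,q5}  [seen]
{q0,q1,q2,q3,q4,q5} --0--> {q0,q1,q2,q3,q4,q5}  [seen]
{q0,q1,q2,q3,q4,q5} --1--> {q0,q1,q2,q4,q5}  [seen]
{q0,q1,q2,q4} --0--> {q0,q2,q3,q4}  [seen]
{q0,q1,q2,q4} --1--> {q0,q1,q2,q4,q5}  [seen]
{q0,q1,q4,q5} --0--> {q0,q1,q2,q3,q4,q5}  [seen]
{q0,q1,q4,q5} --1--> {q0,q1,q2,q4,q5}  [seen]
Reachable DFA states: {q0}, {q0,q4}, {q0,q1}, {q0,q1,q5}, {q0,q2,q3,q4}, {q0,q1,q2,q4,q5}, {q0,q1,q2,q3,q4,q5}, {q0,q1,q2,q4}, {q0,q1,q4,q5}.

9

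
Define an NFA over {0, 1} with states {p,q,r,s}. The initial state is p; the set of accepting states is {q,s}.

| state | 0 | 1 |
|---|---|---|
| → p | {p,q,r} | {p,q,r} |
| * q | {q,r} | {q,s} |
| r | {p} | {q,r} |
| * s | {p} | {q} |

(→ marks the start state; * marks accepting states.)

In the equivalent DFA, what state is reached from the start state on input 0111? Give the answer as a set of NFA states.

{p,q,r,s}

Start: {p}.
δ(p,0) = {p,q,r}.
Union: {p,q,r}.
After 0: {p,q,r}.
δ(p,1) = {p,q,r}; δ(q,1) = {q,s}; δ(r,1) = {q,r}.
Union: {p,q,r,s}.
After 1: {p,q,r,s}.
δ(p,1) = {p,q,r}; δ(q,1) = {q,s}; δ(r,1) = {q,r}; δ(s,1) = {q}.
Union: {p,q,r,s}.
After 1: {p,q,r,s}.
δ(p,1) = {p,q,r}; δ(q,1) = {q,s}; δ(r,1) = {q,r}; δ(s,1) = {q}.
Union: {p,q,r,s}.
After 1: {p,q,r,s}.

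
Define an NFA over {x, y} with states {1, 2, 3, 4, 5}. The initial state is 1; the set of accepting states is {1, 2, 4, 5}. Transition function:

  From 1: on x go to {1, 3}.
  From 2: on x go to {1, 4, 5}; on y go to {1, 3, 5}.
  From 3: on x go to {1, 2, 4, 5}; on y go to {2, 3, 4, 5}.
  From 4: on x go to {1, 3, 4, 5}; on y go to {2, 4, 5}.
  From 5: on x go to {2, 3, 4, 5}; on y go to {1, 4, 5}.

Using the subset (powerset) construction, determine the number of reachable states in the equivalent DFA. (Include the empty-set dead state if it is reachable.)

Start state of the DFA: {1}.
{1} --x--> {1, 3}  [new]
{1} --y--> ∅  [new]
{1, 3} --x--> {1, 2, 3, 4, 5}  [new]
{1, 3} --y--> {2, 3, 4, 5}  [new]
∅ --x--> ∅  [seen]
∅ --y--> ∅  [seen]
{1, 2, 3, 4, 5} --x--> {1, 2, 3, 4, 5}  [seen]
{1, 2, 3, 4, 5} --y--> {1, 2, 3, 4, 5}  [seen]
{2, 3, 4, 5} --x--> {1, 2, 3, 4, 5}  [seen]
{2, 3, 4, 5} --y--> {1, 2, 3, 4, 5}  [seen]
Reachable DFA states: {1}, {1, 3}, ∅, {1, 2, 3, 4, 5}, {2, 3, 4, 5}.

5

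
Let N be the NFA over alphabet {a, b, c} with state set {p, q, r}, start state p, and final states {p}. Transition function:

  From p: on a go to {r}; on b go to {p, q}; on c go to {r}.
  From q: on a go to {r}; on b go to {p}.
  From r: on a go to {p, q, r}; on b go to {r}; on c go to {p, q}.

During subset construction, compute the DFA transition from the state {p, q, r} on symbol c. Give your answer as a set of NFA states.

{p, q, r}

δ(p,c) = {r}; δ(q,c) = ∅; δ(r,c) = {p, q}.
Union: {p, q, r}.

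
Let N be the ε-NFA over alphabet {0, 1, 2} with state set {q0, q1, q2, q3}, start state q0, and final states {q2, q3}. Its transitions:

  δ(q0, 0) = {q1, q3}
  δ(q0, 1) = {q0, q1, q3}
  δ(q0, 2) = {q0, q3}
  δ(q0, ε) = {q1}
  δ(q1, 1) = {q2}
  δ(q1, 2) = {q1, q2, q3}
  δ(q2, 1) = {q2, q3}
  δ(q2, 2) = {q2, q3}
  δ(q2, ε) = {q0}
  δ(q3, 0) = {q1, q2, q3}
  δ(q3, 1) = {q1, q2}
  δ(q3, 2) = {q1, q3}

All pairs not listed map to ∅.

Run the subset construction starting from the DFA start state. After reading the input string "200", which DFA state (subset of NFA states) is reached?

{q0, q1, q2, q3}

Start: {q0, q1}.
δ(q0,2) = {q0, q3}; δ(q1,2) = {q1, q2, q3}.
Union: {q0, q1, q2, q3}.
After 2: {q0, q1, q2, q3}.
δ(q0,0) = {q1, q3}; δ(q1,0) = ∅; δ(q2,0) = ∅; δ(q3,0) = {q1, q2, q3}.
Union: {q1, q2, q3}.
ε-closure gives {q0, q1, q2, q3}.
After 0: {q0, q1, q2, q3}.
δ(q0,0) = {q1, q3}; δ(q1,0) = ∅; δ(q2,0) = ∅; δ(q3,0) = {q1, q2, q3}.
Union: {q1, q2, q3}.
ε-closure gives {q0, q1, q2, q3}.
After 0: {q0, q1, q2, q3}.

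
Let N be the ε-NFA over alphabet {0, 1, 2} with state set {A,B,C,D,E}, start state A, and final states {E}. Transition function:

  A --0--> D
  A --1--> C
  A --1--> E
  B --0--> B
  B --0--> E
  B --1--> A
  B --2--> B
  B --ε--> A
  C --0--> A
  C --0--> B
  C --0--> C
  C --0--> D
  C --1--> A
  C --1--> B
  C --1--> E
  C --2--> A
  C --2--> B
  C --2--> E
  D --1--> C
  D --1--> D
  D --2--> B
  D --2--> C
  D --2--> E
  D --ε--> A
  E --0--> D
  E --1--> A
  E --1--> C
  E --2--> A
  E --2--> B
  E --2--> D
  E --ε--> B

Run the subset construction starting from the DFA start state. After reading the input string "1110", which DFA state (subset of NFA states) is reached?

{A,B,C,D,E}

Start: {A}.
δ(A,1) = {C,E}.
Union: {C,E}.
ε-closure gives {A,B,C,E}.
After 1: {A,B,C,E}.
δ(A,1) = {C,E}; δ(B,1) = {A}; δ(C,1) = {A,B,E}; δ(E,1) = {A,C}.
Union: {A,B,C,E}.
After 1: {A,B,C,E}.
δ(A,1) = {C,E}; δ(B,1) = {A}; δ(C,1) = {A,B,E}; δ(E,1) = {A,C}.
Union: {A,B,C,E}.
After 1: {A,B,C,E}.
δ(A,0) = {D}; δ(B,0) = {B,E}; δ(C,0) = {A,B,C,D}; δ(E,0) = {D}.
Union: {A,B,C,D,E}.
After 0: {A,B,C,D,E}.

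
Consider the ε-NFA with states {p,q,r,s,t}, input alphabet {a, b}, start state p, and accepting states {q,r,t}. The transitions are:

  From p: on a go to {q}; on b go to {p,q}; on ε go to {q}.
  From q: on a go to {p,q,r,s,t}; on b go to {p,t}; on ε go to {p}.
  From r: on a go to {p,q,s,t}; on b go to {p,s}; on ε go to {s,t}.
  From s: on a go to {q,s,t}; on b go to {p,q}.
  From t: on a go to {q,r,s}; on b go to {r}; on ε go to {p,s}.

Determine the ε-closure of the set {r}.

{p,q,r,s,t}

Begin with {r}.
r →ε {s,t}; add s, t.
t →ε {p,s}; add p.
p →ε {q}; add q.
ε-closure = {p,q,r,s,t}.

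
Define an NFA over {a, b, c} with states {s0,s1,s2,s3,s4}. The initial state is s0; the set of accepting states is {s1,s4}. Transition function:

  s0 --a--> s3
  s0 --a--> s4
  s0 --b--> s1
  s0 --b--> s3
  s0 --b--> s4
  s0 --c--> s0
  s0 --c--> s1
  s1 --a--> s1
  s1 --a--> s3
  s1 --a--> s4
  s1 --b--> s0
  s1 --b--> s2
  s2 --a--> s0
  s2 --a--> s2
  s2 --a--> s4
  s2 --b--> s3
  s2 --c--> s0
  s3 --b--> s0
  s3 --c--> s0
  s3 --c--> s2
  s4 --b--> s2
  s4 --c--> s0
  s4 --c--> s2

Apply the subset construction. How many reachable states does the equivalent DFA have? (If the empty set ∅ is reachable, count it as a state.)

9

Start state of the DFA: {s0}.
{s0} --a--> {s3,s4}  [new]
{s0} --b--> {s1,s3,s4}  [new]
{s0} --c--> {s0,s1}  [new]
{s3,s4} --a--> ∅  [new]
{s3,s4} --b--> {s0,s2}  [new]
{s3,s4} --c--> {s0,s2}  [seen]
{s1,s3,s4} --a--> {s1,s3,s4}  [seen]
{s1,s3,s4} --b--> {s0,s2}  [seen]
{s1,s3,s4} --c--> {s0,s2}  [seen]
{s0,s1} --a--> {s1,s3,s4}  [seen]
{s0,s1} --b--> {s0,s1,s2,s3,s4}  [new]
{s0,s1} --c--> {s0,s1}  [seen]
∅ --a--> ∅  [seen]
∅ --b--> ∅  [seen]
∅ --c--> ∅  [seen]
{s0,s2} --a--> {s0,s2,s3,s4}  [new]
{s0,s2} --b--> {s1,s3,s4}  [seen]
{s0,s2} --c--> {s0,s1}  [seen]
{s0,s1,s2,s3,s4} --a--> {s0,s1,s2,s3,s4}  [seen]
{s0,s1,s2,s3,s4} --b--> {s0,s1,s2,s3,s4}  [seen]
{s0,s1,s2,s3,s4} --c--> {s0,s1,s2}  [new]
{s0,s2,s3,s4} --a--> {s0,s2,s3,s4}  [seen]
{s0,s2,s3,s4} --b--> {s0,s1,s2,s3,s4}  [seen]
{s0,s2,s3,s4} --c--> {s0,s1,s2}  [seen]
{s0,s1,s2} --a--> {s0,s1,s2,s3,s4}  [seen]
{s0,s1,s2} --b--> {s0,s1,s2,s3,s4}  [seen]
{s0,s1,s2} --c--> {s0,s1}  [seen]
Reachable DFA states: {s0}, {s3,s4}, {s1,s3,s4}, {s0,s1}, ∅, {s0,s2}, {s0,s1,s2,s3,s4}, {s0,s2,s3,s4}, {s0,s1,s2}.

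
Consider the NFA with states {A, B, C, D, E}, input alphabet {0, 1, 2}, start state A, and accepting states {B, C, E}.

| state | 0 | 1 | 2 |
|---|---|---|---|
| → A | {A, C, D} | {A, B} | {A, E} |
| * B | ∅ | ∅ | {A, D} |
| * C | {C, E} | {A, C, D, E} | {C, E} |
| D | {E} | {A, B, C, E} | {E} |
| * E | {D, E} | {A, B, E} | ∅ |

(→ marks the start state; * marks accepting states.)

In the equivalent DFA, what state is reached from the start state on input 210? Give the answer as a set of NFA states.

{A, C, D, E}

Start: {A}.
δ(A,2) = {A, E}.
Union: {A, E}.
After 2: {A, E}.
δ(A,1) = {A, B}; δ(E,1) = {A, B, E}.
Union: {A, B, E}.
After 1: {A, B, E}.
δ(A,0) = {A, C, D}; δ(B,0) = ∅; δ(E,0) = {D, E}.
Union: {A, C, D, E}.
After 0: {A, C, D, E}.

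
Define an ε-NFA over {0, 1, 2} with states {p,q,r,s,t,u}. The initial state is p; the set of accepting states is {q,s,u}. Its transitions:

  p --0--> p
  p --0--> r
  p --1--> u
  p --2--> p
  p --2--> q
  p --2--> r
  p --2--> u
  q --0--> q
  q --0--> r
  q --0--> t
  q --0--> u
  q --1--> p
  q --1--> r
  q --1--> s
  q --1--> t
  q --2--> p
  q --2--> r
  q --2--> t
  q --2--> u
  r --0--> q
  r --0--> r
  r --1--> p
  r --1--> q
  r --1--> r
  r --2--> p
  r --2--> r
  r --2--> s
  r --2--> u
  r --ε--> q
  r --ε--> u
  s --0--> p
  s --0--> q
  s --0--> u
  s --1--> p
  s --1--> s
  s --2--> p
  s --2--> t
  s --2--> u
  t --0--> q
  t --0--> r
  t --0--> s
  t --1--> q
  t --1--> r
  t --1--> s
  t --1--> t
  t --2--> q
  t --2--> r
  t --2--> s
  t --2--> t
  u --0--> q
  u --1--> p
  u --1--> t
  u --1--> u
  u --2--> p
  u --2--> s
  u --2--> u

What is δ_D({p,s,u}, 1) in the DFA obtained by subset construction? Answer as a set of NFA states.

{p,s,t,u}

δ(p,1) = {u}; δ(s,1) = {p,s}; δ(u,1) = {p,t,u}.
Union: {p,s,t,u}.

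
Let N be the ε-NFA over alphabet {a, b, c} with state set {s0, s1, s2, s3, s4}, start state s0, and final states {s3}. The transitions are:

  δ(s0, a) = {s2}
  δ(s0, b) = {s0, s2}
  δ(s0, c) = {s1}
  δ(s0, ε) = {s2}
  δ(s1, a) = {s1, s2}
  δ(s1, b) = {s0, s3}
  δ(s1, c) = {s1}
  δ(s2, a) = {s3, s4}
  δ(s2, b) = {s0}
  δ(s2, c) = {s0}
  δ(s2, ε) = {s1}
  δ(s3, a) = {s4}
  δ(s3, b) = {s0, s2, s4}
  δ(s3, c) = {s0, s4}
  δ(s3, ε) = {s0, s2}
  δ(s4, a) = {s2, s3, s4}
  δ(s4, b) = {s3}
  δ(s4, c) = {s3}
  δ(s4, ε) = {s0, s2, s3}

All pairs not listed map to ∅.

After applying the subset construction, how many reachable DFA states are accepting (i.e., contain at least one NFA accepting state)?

Start state of the DFA: {s0, s1, s2} (ε-closure of the NFA start).
{s0, s1, s2} --a--> {s0, s1, s2, s3, s4}  [new]
{s0, s1, s2} --b--> {s0, s1, s2, s3}  [new]
{s0, s1, s2} --c--> {s0, s1, s2}  [seen]
{s0, s1, s2, s3, s4} --a--> {s0, s1, s2, s3, s4}  [seen]
{s0, s1, s2, s3, s4} --b--> {s0, s1, s2, s3, s4}  [seen]
{s0, s1, s2, s3, s4} --c--> {s0, s1, s2, s3, s4}  [seen]
{s0, s1, s2, s3} --a--> {s0, s1, s2, s3, s4}  [seen]
{s0, s1, s2, s3} --b--> {s0, s1, s2, s3, s4}  [seen]
{s0, s1, s2, s3} --c--> {s0, s1, s2, s3, s4}  [seen]
Reachable DFA states: {s0, s1, s2}, {s0, s1, s2, s3, s4}, {s0, s1, s2, s3}.
Accepting DFA states (contain an NFA accepting state): {s0, s1, s2, s3, s4}, {s0, s1, s2, s3}.

2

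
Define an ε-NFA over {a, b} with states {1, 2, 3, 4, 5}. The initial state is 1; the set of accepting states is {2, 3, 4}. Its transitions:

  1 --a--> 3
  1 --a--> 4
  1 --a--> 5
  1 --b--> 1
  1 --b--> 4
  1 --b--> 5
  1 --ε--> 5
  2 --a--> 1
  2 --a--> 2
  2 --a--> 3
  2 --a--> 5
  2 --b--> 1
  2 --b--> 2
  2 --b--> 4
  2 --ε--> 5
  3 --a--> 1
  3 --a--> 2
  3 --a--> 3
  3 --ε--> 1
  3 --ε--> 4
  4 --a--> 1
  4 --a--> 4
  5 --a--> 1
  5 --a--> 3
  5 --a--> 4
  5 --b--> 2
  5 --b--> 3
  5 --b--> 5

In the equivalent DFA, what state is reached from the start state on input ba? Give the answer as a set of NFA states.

{1, 2, 3, 4, 5}

Start: {1, 5}.
δ(1,b) = {1, 4, 5}; δ(5,b) = {2, 3, 5}.
Union: {1, 2, 3, 4, 5}.
After b: {1, 2, 3, 4, 5}.
δ(1,a) = {3, 4, 5}; δ(2,a) = {1, 2, 3, 5}; δ(3,a) = {1, 2, 3}; δ(4,a) = {1, 4}; δ(5,a) = {1, 3, 4}.
Union: {1, 2, 3, 4, 5}.
After a: {1, 2, 3, 4, 5}.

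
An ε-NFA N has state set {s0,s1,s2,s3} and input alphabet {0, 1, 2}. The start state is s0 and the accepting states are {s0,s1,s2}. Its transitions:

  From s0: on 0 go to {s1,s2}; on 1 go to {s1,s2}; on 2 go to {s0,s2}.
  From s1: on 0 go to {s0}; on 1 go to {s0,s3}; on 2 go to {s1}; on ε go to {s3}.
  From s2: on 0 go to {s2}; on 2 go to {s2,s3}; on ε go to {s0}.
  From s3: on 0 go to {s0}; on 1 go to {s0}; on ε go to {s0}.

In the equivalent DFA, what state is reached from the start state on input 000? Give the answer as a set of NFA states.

Start: {s0}.
δ(s0,0) = {s1,s2}.
Union: {s1,s2}.
ε-closure gives {s0,s1,s2,s3}.
After 0: {s0,s1,s2,s3}.
δ(s0,0) = {s1,s2}; δ(s1,0) = {s0}; δ(s2,0) = {s2}; δ(s3,0) = {s0}.
Union: {s0,s1,s2}.
ε-closure gives {s0,s1,s2,s3}.
After 0: {s0,s1,s2,s3}.
δ(s0,0) = {s1,s2}; δ(s1,0) = {s0}; δ(s2,0) = {s2}; δ(s3,0) = {s0}.
Union: {s0,s1,s2}.
ε-closure gives {s0,s1,s2,s3}.
After 0: {s0,s1,s2,s3}.

{s0,s1,s2,s3}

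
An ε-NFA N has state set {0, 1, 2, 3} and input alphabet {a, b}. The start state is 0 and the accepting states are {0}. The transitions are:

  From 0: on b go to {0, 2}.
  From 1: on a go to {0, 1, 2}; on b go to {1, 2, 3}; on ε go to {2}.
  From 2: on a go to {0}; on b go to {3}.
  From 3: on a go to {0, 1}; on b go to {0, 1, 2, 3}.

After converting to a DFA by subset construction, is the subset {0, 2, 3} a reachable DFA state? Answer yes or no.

Start state of the DFA: {0} (ε-closure of the NFA start).
{0} --a--> ∅  [new]
{0} --b--> {0, 2}  [new]
∅ --a--> ∅  [seen]
∅ --b--> ∅  [seen]
{0, 2} --a--> {0}  [seen]
{0, 2} --b--> {0, 2, 3}  [new]
{0, 2, 3} --a--> {0, 1, 2}  [new]
{0, 2, 3} --b--> {0, 1, 2, 3}  [new]
{0, 1, 2} --a--> {0, 1, 2}  [seen]
{0, 1, 2} --b--> {0, 1, 2, 3}  [seen]
{0, 1, 2, 3} --a--> {0, 1, 2}  [seen]
{0, 1, 2, 3} --b--> {0, 1, 2, 3}  [seen]
Reachable DFA states: {0}, ∅, {0, 2}, {0, 2, 3}, {0, 1, 2}, {0, 1, 2, 3}.
{0, 2, 3} is among them.

yes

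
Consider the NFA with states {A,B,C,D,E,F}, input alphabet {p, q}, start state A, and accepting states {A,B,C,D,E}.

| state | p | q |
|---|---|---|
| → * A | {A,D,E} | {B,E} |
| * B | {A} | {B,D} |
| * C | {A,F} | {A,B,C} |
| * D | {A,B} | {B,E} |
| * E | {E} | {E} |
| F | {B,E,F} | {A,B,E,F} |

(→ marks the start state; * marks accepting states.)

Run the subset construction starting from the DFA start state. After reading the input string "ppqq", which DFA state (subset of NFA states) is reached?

{B,D,E}

Start: {A}.
δ(A,p) = {A,D,E}.
Union: {A,D,E}.
After p: {A,D,E}.
δ(A,p) = {A,D,E}; δ(D,p) = {A,B}; δ(E,p) = {E}.
Union: {A,B,D,E}.
After p: {A,B,D,E}.
δ(A,q) = {B,E}; δ(B,q) = {B,D}; δ(D,q) = {B,E}; δ(E,q) = {E}.
Union: {B,D,E}.
After q: {B,D,E}.
δ(B,q) = {B,D}; δ(D,q) = {B,E}; δ(E,q) = {E}.
Union: {B,D,E}.
After q: {B,D,E}.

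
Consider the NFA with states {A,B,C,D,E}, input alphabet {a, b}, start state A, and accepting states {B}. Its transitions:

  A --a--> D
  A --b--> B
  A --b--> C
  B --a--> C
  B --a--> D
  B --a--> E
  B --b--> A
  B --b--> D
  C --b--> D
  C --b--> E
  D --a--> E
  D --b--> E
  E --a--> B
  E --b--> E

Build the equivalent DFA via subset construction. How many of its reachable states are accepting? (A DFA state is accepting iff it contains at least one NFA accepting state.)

Start state of the DFA: {A}.
{A} --a--> {D}  [new]
{A} --b--> {B,C}  [new]
{D} --a--> {E}  [new]
{D} --b--> {E}  [seen]
{B,C} --a--> {C,D,E}  [new]
{B,C} --b--> {A,D,E}  [new]
{E} --a--> {B}  [new]
{E} --b--> {E}  [seen]
{C,D,E} --a--> {B,E}  [new]
{C,D,E} --b--> {D,E}  [new]
{A,D,E} --a--> {B,D,E}  [new]
{A,D,E} --b--> {B,C,E}  [new]
{B} --a--> {C,D,E}  [seen]
{B} --b--> {A,D}  [new]
{B,E} --a--> {B,C,D,E}  [new]
{B,E} --b--> {A,D,E}  [seen]
{D,E} --a--> {B,E}  [seen]
{D,E} --b--> {E}  [seen]
{B,D,E} --a--> {B,C,D,E}  [seen]
{B,D,E} --b--> {A,D,E}  [seen]
{B,C,E} --a--> {B,C,D,E}  [seen]
{B,C,E} --b--> {A,D,E}  [seen]
{A,D} --a--> {D,E}  [seen]
{A,D} --b--> {B,C,E}  [seen]
{B,C,D,E} --a--> {B,C,D,E}  [seen]
{B,C,D,E} --b--> {A,D,E}  [seen]
Reachable DFA states: {A}, {D}, {B,C}, {E}, {C,D,E}, {A,D,E}, {B}, {B,E}, {D,E}, {B,D,E}, {B,C,E}, {A,D}, {B,C,D,E}.
Accepting DFA states (contain an NFA accepting state): {B,C}, {B}, {B,E}, {B,D,E}, {B,C,E}, {B,C,D,E}.

6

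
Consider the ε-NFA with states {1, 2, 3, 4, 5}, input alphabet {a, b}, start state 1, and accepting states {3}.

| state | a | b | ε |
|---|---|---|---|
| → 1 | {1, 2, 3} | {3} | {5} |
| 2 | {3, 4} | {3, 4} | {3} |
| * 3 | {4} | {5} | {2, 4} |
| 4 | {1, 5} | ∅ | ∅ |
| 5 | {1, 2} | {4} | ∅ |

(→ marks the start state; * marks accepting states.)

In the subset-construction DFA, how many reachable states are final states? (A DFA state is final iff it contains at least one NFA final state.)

3

Start state of the DFA: {1, 5} (ε-closure of the NFA start).
{1, 5} --a--> {1, 2, 3, 4, 5}  [new]
{1, 5} --b--> {2, 3, 4}  [new]
{1, 2, 3, 4, 5} --a--> {1, 2, 3, 4, 5}  [seen]
{1, 2, 3, 4, 5} --b--> {2, 3, 4, 5}  [new]
{2, 3, 4} --a--> {1, 2, 3, 4, 5}  [seen]
{2, 3, 4} --b--> {2, 3, 4, 5}  [seen]
{2, 3, 4, 5} --a--> {1, 2, 3, 4, 5}  [seen]
{2, 3, 4, 5} --b--> {2, 3, 4, 5}  [seen]
Reachable DFA states: {1, 5}, {1, 2, 3, 4, 5}, {2, 3, 4}, {2, 3, 4, 5}.
Accepting DFA states (contain an NFA accepting state): {1, 2, 3, 4, 5}, {2, 3, 4}, {2, 3, 4, 5}.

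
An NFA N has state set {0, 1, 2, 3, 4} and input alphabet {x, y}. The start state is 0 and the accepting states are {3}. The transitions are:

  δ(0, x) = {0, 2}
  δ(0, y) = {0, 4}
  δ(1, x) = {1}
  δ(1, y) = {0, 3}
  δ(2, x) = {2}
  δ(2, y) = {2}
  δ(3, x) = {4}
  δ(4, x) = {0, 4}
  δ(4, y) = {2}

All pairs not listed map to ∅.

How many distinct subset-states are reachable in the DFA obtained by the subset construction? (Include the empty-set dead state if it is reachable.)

Start state of the DFA: {0}.
{0} --x--> {0, 2}  [new]
{0} --y--> {0, 4}  [new]
{0, 2} --x--> {0, 2}  [seen]
{0, 2} --y--> {0, 2, 4}  [new]
{0, 4} --x--> {0, 2, 4}  [seen]
{0, 4} --y--> {0, 2, 4}  [seen]
{0, 2, 4} --x--> {0, 2, 4}  [seen]
{0, 2, 4} --y--> {0, 2, 4}  [seen]
Reachable DFA states: {0}, {0, 2}, {0, 4}, {0, 2, 4}.

4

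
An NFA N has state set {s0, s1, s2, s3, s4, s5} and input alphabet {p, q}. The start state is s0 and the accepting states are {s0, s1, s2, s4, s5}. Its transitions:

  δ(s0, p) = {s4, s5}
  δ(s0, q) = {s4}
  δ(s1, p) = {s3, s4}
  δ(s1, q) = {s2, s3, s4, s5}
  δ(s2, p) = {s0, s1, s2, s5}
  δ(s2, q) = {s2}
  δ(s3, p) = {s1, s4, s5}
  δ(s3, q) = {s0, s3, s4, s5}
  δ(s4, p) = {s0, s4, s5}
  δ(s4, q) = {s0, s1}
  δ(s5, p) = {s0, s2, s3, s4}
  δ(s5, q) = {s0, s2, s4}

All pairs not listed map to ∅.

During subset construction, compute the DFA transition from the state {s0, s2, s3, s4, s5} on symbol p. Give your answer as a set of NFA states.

δ(s0,p) = {s4, s5}; δ(s2,p) = {s0, s1, s2, s5}; δ(s3,p) = {s1, s4, s5}; δ(s4,p) = {s0, s4, s5}; δ(s5,p) = {s0, s2, s3, s4}.
Union: {s0, s1, s2, s3, s4, s5}.

{s0, s1, s2, s3, s4, s5}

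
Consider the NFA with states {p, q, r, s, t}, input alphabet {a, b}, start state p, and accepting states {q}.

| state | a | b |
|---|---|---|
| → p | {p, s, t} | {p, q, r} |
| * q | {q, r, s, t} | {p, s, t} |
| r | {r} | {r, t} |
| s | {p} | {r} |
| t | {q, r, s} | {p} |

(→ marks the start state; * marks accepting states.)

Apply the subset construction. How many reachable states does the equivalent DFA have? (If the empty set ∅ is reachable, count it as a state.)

Start state of the DFA: {p}.
{p} --a--> {p, s, t}  [new]
{p} --b--> {p, q, r}  [new]
{p, s, t} --a--> {p, q, r, s, t}  [new]
{p, s, t} --b--> {p, q, r}  [seen]
{p, q, r} --a--> {p, q, r, s, t}  [seen]
{p, q, r} --b--> {p, q, r, s, t}  [seen]
{p, q, r, s, t} --a--> {p, q, r, s, t}  [seen]
{p, q, r, s, t} --b--> {p, q, r, s, t}  [seen]
Reachable DFA states: {p}, {p, s, t}, {p, q, r}, {p, q, r, s, t}.

4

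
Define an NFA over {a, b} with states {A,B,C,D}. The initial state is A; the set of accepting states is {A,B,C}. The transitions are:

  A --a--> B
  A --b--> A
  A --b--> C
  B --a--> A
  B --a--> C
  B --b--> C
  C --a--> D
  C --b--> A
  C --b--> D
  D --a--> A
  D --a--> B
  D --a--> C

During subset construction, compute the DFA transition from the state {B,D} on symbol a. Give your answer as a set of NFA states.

δ(B,a) = {A,C}; δ(D,a) = {A,B,C}.
Union: {A,B,C}.

{A,B,C}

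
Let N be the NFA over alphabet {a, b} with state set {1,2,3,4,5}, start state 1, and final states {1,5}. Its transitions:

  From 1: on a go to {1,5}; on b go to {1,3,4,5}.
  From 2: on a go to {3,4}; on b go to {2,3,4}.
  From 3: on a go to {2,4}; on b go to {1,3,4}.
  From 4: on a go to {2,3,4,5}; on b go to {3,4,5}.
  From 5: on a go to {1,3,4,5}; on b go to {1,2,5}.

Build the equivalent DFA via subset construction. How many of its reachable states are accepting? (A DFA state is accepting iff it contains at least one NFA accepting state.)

4

Start state of the DFA: {1}.
{1} --a--> {1,5}  [new]
{1} --b--> {1,3,4,5}  [new]
{1,5} --a--> {1,3,4,5}  [seen]
{1,5} --b--> {1,2,3,4,5}  [new]
{1,3,4,5} --a--> {1,2,3,4,5}  [seen]
{1,3,4,5} --b--> {1,2,3,4,5}  [seen]
{1,2,3,4,5} --a--> {1,2,3,4,5}  [seen]
{1,2,3,4,5} --b--> {1,2,3,4,5}  [seen]
Reachable DFA states: {1}, {1,5}, {1,3,4,5}, {1,2,3,4,5}.
Accepting DFA states (contain an NFA accepting state): {1}, {1,5}, {1,3,4,5}, {1,2,3,4,5}.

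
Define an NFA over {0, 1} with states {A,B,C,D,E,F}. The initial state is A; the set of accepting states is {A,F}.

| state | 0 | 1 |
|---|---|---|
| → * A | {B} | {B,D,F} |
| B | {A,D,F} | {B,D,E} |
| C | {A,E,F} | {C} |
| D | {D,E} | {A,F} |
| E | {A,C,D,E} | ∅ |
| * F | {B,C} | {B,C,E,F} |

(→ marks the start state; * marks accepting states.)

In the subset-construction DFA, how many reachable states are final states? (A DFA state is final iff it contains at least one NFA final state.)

6

Start state of the DFA: {A}.
{A} --0--> {B}  [new]
{A} --1--> {B,D,F}  [new]
{B} --0--> {A,D,F}  [new]
{B} --1--> {B,D,E}  [new]
{B,D,F} --0--> {A,B,C,D,E,F}  [new]
{B,D,F} --1--> {A,B,C,D,E,F}  [seen]
{A,D,F} --0--> {B,C,D,E}  [new]
{A,D,F} --1--> {A,B,C,D,E,F}  [seen]
{B,D,E} --0--> {A,C,D,E,F}  [new]
{B,D,E} --1--> {A,B,D,E,F}  [new]
{A,B,C,D,E,F} --0--> {A,B,C,D,E,F}  [seen]
{A,B,C,D,E,F} --1--> {A,B,C,D,E,F}  [seen]
{B,C,D,E} --0--> {A,C,D,E,F}  [seen]
{B,C,D,E} --1--> {A,B,C,D,E,F}  [seen]
{A,C,D,E,F} --0--> {A,B,C,D,E,F}  [seen]
{A,C,D,E,F} --1--> {A,B,C,D,E,F}  [seen]
{A,B,D,E,F} --0--> {A,B,C,D,E,F}  [seen]
{A,B,D,E,F} --1--> {A,B,C,D,E,F}  [seen]
Reachable DFA states: {A}, {B}, {B,D,F}, {A,D,F}, {B,D,E}, {A,B,C,D,E,F}, {B,C,D,E}, {A,C,D,E,F}, {A,B,D,E,F}.
Accepting DFA states (contain an NFA accepting state): {A}, {B,D,F}, {A,D,F}, {A,B,C,D,E,F}, {A,C,D,E,F}, {A,B,D,E,F}.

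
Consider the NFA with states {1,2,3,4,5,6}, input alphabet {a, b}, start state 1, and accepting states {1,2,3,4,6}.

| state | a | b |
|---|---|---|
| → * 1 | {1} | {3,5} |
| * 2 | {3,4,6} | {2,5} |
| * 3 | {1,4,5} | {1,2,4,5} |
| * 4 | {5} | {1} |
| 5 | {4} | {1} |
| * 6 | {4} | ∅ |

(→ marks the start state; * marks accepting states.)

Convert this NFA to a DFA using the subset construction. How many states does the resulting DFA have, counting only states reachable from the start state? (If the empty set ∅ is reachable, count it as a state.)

8

Start state of the DFA: {1}.
{1} --a--> {1}  [seen]
{1} --b--> {3,5}  [new]
{3,5} --a--> {1,4,5}  [new]
{3,5} --b--> {1,2,4,5}  [new]
{1,4,5} --a--> {1,4,5}  [seen]
{1,4,5} --b--> {1,3,5}  [new]
{1,2,4,5} --a--> {1,3,4,5,6}  [new]
{1,2,4,5} --b--> {1,2,3,5}  [new]
{1,3,5} --a--> {1,4,5}  [seen]
{1,3,5} --b--> {1,2,3,4,5}  [new]
{1,3,4,5,6} --a--> {1,4,5}  [seen]
{1,3,4,5,6} --b--> {1,2,3,4,5}  [seen]
{1,2,3,5} --a--> {1,3,4,5,6}  [seen]
{1,2,3,5} --b--> {1,2,3,4,5}  [seen]
{1,2,3,4,5} --a--> {1,3,4,5,6}  [seen]
{1,2,3,4,5} --b--> {1,2,3,4,5}  [seen]
Reachable DFA states: {1}, {3,5}, {1,4,5}, {1,2,4,5}, {1,3,5}, {1,3,4,5,6}, {1,2,3,5}, {1,2,3,4,5}.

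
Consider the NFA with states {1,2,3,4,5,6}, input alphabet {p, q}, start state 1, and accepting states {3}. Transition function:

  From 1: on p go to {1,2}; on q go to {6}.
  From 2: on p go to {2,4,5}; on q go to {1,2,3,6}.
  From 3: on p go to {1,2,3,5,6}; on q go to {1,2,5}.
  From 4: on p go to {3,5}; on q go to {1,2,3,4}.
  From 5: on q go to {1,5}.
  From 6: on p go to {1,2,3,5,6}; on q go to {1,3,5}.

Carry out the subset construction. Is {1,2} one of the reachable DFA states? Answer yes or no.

yes

Start state of the DFA: {1}.
{1} --p--> {1,2}  [new]
{1} --q--> {6}  [new]
{1,2} --p--> {1,2,4,5}  [new]
{1,2} --q--> {1,2,3,6}  [new]
{6} --p--> {1,2,3,5,6}  [new]
{6} --q--> {1,3,5}  [new]
{1,2,4,5} --p--> {1,2,3,4,5}  [new]
{1,2,4,5} --q--> {1,2,3,4,5,6}  [new]
{1,2,3,6} --p--> {1,2,3,4,5,6}  [seen]
{1,2,3,6} --q--> {1,2,3,5,6}  [seen]
{1,2,3,5,6} --p--> {1,2,3,4,5,6}  [seen]
{1,2,3,5,6} --q--> {1,2,3,5,6}  [seen]
{1,3,5} --p--> {1,2,3,5,6}  [seen]
{1,3,5} --q--> {1,2,5,6}  [new]
{1,2,3,4,5} --p--> {1,2,3,4,5,6}  [seen]
{1,2,3,4,5} --q--> {1,2,3,4,5,6}  [seen]
{1,2,3,4,5,6} --p--> {1,2,3,4,5,6}  [seen]
{1,2,3,4,5,6} --q--> {1,2,3,4,5,6}  [seen]
{1,2,5,6} --p--> {1,2,3,4,5,6}  [seen]
{1,2,5,6} --q--> {1,2,3,5,6}  [seen]
Reachable DFA states: {1}, {1,2}, {6}, {1,2,4,5}, {1,2,3,6}, {1,2,3,5,6}, {1,3,5}, {1,2,3,4,5}, {1,2,3,4,5,6}, {1,2,5,6}.
{1,2} is among them.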